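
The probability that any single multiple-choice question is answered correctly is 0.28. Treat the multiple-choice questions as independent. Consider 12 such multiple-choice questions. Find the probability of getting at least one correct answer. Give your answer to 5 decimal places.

0.98059

P(at least one) = 1 − P(none) = 1 − (1 − 0.28)^12
= 1 − 0.0194084 = 0.9805916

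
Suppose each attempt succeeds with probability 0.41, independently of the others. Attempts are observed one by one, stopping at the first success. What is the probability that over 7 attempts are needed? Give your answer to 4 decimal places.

Y = number of attempts to the first success; geometric, p = 0.41.
P(Y > 7) = P(first 7 all fail) = (1−p)^7 = 0.024887

0.0249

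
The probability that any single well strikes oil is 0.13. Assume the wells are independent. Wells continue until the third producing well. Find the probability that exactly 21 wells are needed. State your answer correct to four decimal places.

0.0340

Y = trial on which the third success occurs; negative binomial, r=3, p=0.13.
P(Y=21) = C(20,2) · p^3 · (1−p)^18
= 190 · 0.002197 · 0.081535 = 0.034035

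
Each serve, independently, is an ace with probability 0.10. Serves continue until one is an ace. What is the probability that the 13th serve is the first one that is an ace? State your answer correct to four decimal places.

0.0282

Geometric (trials to first success), p = 0.10.
P(Y = 13) = (1−p)^12 · p = 0.28243 · 0.10 = 0.028243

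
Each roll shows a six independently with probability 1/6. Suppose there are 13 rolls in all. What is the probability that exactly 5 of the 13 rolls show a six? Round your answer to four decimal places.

0.0385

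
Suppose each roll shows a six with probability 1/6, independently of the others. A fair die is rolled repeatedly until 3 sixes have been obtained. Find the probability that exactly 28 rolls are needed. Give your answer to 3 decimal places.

0.017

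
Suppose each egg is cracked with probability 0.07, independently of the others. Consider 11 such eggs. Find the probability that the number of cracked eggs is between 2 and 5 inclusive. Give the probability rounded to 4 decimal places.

X ~ Binomial(11, 0.07); P(2 ≤ X ≤ 5) = Σ C(11,k) p^k (1−p)^(11−k) over k:
  k=2: C(11,2)·0.07^2·0.93^9 = 0.140251
  k=3: C(11,3)·0.07^3·0.93^8 = 0.031670
  k=4: C(11,4)·0.07^4·0.93^7 = 0.004767
  k=5: C(11,5)·0.07^5·0.93^6 = 0.000502
Total = 0.177190

0.1772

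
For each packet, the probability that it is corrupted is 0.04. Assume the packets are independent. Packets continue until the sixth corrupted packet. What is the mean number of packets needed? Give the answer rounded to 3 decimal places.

Y = total packets until the sixth success; negative binomial with r=6, p=0.04.
E[Y] = r / p = 6 / 0.04 = 150.00000

150.000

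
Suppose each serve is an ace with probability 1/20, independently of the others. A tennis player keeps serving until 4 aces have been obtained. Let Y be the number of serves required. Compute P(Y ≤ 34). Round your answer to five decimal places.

Finishing within 34 serves ⇔ at least 4 successes in the first 34. With X ~ Binomial(34, 0.05), P(Y ≤ 34) = 1 − P(X ≤ 3).
  k=0: C(34,0)·0.05^0·0.95^34 = 0.1748246
  k=1: C(34,1)·0.05^1·0.95^33 = 0.3128440
  k=2: C(34,2)·0.05^2·0.95^32 = 0.2716804
  k=3: C(34,3)·0.05^3·0.95^31 = 0.1525223
1 − 0.9118713 = 0.0881287

0.08813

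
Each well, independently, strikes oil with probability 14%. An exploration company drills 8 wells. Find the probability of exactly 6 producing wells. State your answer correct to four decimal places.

X ~ Binomial(n=8, p=0.14).
P(X=6) = C(8,6) · p^6 · (1−p)^2
= 28 · 7.5295e-06 · 0.7396 = 0.000156

0.0002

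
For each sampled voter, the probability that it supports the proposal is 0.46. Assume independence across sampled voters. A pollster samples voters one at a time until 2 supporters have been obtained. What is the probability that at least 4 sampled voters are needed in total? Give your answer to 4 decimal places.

0.5599

Needing more than 3 sampled voters ⇔ fewer than 2 successes in the first 3. With X ~ Binomial(3, 0.46), P(Y > 3) = P(X ≤ 1).
  k=0: C(3,0)·0.46^0·0.54^3 = 0.157464
  k=1: C(3,1)·0.46^1·0.54^2 = 0.402408
P(X ≤ 1) = 0.559872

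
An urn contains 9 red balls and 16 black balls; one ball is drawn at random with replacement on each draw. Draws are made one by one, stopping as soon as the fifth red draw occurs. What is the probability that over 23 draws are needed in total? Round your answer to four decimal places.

Needing more than 23 draws ⇔ fewer than 5 successes in the first 23. With X ~ Binomial(23, 0.36), P(Y > 23) = P(X ≤ 4).
  k=0: C(23,0)·0.36^0·0.64^23 = 0.000035
  k=1: C(23,1)·0.36^1·0.64^22 = 0.000451
  k=2: C(23,2)·0.36^2·0.64^21 = 0.002789
  k=3: C(23,3)·0.36^3·0.64^20 = 0.010983
  k=4: C(23,4)·0.36^4·0.64^19 = 0.030890
P(X ≤ 4) = 0.045148

0.0451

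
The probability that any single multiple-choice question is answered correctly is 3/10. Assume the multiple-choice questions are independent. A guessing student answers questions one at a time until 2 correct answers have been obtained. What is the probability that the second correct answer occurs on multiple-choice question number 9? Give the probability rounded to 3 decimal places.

Y = trial on which the second success occurs; negative binomial, r=2, p=0.30.
P(Y=9) = C(8,1) · p^2 · (1−p)^7
= 8 · 0.09 · 0.082354 = 0.05930

0.059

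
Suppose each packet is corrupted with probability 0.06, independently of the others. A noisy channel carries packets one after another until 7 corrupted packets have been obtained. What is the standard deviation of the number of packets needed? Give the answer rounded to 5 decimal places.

Y = total packets until the seventh success; negative binomial with r=7, p=0.06.
SD(Y) = √[r(1−p)/p²] = √(1827.7777778) = 42.7525178

42.75252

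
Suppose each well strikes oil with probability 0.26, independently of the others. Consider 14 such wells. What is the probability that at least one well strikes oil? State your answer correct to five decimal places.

0.98523

P(at least one) = 1 − P(none) = 1 − (1 − 0.26)^14
= 1 − 0.0147654 = 0.9852346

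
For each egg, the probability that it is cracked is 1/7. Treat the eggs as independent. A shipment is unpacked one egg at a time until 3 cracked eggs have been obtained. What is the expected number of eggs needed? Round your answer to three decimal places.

Y = total eggs until the third success; negative binomial with r=3, p=0.142857.
E[Y] = r / p = 3 / 0.142857 = 21.00000

21.000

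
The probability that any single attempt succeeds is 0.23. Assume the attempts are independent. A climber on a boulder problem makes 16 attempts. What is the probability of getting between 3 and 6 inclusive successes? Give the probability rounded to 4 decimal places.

0.6946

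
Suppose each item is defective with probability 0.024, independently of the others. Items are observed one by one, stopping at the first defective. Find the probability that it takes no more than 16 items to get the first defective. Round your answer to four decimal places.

Y = number of items to the first success; geometric, p = 0.024.
P(Y ≤ 16) = 1 − (1−p)^16 = 1 − 0.677949 = 0.322051

0.3221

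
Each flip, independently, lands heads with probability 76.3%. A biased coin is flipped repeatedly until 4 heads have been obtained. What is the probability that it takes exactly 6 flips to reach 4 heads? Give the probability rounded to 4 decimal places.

0.1904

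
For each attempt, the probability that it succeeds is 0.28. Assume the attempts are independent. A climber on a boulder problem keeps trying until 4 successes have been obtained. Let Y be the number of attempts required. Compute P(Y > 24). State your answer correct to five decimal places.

Needing more than 24 attempts ⇔ fewer than 4 successes in the first 24. With X ~ Binomial(24, 0.28), P(Y > 24) = P(X ≤ 3).
  k=0: C(24,0)·0.28^0·0.72^24 = 0.0003767
  k=1: C(24,1)·0.28^1·0.72^23 = 0.0035157
  k=2: C(24,2)·0.28^2·0.72^22 = 0.0157232
  k=3: C(24,3)·0.28^3·0.72^21 = 0.0448401
P(X ≤ 3) = 0.0644557

0.06446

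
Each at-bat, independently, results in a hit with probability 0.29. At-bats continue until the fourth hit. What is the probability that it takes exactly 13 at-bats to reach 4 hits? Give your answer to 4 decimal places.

Y = trial on which the fourth success occurs; negative binomial, r=4, p=0.29.
P(Y=13) = C(12,3) · p^4 · (1−p)^9
= 220 · 0.0070728 · 0.045849 = 0.071341

0.0713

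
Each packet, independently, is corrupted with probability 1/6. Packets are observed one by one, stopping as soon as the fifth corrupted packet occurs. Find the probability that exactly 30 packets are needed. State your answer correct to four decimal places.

0.0320

Y = trial on which the fifth success occurs; negative binomial, r=5, p=0.166667.
P(Y=30) = C(29,4) · p^5 · (1−p)^25
= 23751 · 0.0001286 · 0.010483 = 0.032018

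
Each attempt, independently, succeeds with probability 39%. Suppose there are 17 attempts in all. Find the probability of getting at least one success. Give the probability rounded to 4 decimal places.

0.9998

P(at least one) = 1 − P(none) = 1 − (1 − 0.39)^17
= 1 − 0.000224 = 0.999776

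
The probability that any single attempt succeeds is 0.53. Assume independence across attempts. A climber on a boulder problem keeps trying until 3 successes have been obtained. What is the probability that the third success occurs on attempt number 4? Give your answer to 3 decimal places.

0.210

Y = trial on which the third success occurs; negative binomial, r=3, p=0.53.
P(Y=4) = C(3,2) · p^3 · (1−p)^1
= 3 · 0.14888 · 0.47 = 0.20992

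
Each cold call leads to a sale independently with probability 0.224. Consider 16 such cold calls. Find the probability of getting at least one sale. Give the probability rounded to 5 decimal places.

P(at least one) = 1 − P(none) = 1 − (1 − 0.224)^16
= 1 − 0.0172897 = 0.9827103

0.98271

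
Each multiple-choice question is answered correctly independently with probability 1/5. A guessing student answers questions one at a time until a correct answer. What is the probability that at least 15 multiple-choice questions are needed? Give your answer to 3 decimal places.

Y = number of multiple-choice questions to the first success; geometric, p = 0.20.
P(Y > 14) = P(first 14 all fail) = (1−p)^14 = 0.04398

0.044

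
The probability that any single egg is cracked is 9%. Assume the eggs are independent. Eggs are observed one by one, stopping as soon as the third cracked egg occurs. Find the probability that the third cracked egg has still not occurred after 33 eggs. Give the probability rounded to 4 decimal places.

Needing more than 33 eggs ⇔ fewer than 3 successes in the first 33. With X ~ Binomial(33, 0.09), P(Y > 33) = P(X ≤ 2).
  k=0: C(33,0)·0.09^0·0.91^33 = 0.044501
  k=1: C(33,1)·0.09^1·0.91^32 = 0.145238
  k=2: C(33,2)·0.09^2·0.91^31 = 0.229828
P(X ≤ 2) = 0.419566

0.4196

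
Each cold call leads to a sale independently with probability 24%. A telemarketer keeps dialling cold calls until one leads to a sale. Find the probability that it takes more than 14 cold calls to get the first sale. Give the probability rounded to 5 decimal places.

Y = number of cold calls to the first success; geometric, p = 0.24.
P(Y > 14) = P(first 14 all fail) = (1−p)^14 = 0.0214482

0.02145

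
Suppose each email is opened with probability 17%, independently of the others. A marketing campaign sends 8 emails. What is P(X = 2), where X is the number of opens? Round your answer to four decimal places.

0.2646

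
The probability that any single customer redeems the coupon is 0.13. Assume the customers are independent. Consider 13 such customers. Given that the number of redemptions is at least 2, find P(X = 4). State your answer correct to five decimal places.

X ~ Binomial(13, 0.13). Want P(X=4 | X≥2) = P(X=4) / P(X≥2).
P(X=4) = C(13,4)·0.13^4·0.87^9 = 0.0583113
P(X≥2) = 1 − 0.1635876 − 0.3177735 = 0.5186389
Ratio = 0.0583113 / 0.5186389 = 0.1124314

0.11243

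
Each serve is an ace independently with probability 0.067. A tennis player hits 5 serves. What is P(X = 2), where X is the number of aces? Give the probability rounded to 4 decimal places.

X ~ Binomial(n=5, p=0.067).
P(X=2) = C(5,2) · p^2 · (1−p)^3
= 10 · 0.004489 · 0.81217 = 0.036458

0.0365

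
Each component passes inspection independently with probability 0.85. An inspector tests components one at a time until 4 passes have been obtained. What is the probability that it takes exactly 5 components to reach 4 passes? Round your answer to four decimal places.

Y = trial on which the fourth success occurs; negative binomial, r=4, p=0.85.
P(Y=5) = C(4,3) · p^4 · (1−p)^1
= 4 · 0.52201 · 0.15 = 0.313204

0.3132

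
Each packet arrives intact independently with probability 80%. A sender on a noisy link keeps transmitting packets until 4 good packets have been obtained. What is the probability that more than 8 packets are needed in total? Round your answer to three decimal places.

0.010

Needing more than 8 packets ⇔ fewer than 4 successes in the first 8. With X ~ Binomial(8, 0.80), P(Y > 8) = P(X ≤ 3).
  k=0: C(8,0)·0.80^0·0.20^8 = 0.00000
  k=1: C(8,1)·0.80^1·0.20^7 = 0.00008
  k=2: C(8,2)·0.80^2·0.20^6 = 0.00115
  k=3: C(8,3)·0.80^3·0.20^5 = 0.00918
P(X ≤ 3) = 0.01041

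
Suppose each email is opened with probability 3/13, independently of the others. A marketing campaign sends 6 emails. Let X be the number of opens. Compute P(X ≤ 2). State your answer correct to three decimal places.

X ~ Binomial(6, 0.230769); P(X ≤ 2) = Σ C(6,k) p^k (1−p)^(6−k) over k:
  k=0: C(6,0)·0.230769^0·0.769231^6 = 0.20718
  k=1: C(6,1)·0.230769^1·0.769231^5 = 0.37292
  k=2: C(6,2)·0.230769^2·0.769231^4 = 0.27969
Total = 0.85978

0.860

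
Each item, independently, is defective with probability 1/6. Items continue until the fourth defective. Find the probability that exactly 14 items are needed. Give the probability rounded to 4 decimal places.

0.0356

Y = trial on which the fourth success occurs; negative binomial, r=4, p=0.166667.
P(Y=14) = C(13,3) · p^4 · (1−p)^10
= 286 · 0.0007716 · 0.16151 = 0.035641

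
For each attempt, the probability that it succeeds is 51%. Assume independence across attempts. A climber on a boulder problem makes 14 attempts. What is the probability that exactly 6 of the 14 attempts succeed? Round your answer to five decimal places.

X ~ Binomial(n=14, p=0.51).
P(X=6) = C(14,6) · p^6 · (1−p)^8
= 3003 · 0.017596 · 0.0033233 = 0.1756083

0.17561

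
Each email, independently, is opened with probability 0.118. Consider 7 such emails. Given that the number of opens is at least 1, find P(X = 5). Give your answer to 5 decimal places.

0.00064

X ~ Binomial(7, 0.118). Want P(X=5 | X≥1) = P(X=5) / P(X≥1).
P(X=5) = C(7,5)·0.118^5·0.882^2 = 0.0003737
P(X≥1) = 1 − 0.4152218 = 0.5847782
Ratio = 0.0003737 / 0.5847782 = 0.0006391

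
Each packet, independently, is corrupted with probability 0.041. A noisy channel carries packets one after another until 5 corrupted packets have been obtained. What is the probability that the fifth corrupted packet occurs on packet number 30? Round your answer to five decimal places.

Y = trial on which the fifth success occurs; negative binomial, r=5, p=0.041.
P(Y=30) = C(29,4) · p^5 · (1−p)^25
= 23751 · 1.1586e-07 · 0.35113 = 0.0009662

0.00097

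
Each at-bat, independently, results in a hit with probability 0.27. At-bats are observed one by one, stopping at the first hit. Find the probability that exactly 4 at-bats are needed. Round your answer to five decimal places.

0.10503

Geometric (trials to first success), p = 0.27.
P(Y = 4) = (1−p)^3 · p = 0.38902 · 0.27 = 0.1050346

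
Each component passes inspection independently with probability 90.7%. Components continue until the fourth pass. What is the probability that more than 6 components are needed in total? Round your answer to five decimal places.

Needing more than 6 components ⇔ fewer than 4 successes in the first 6. With X ~ Binomial(6, 0.907), P(Y > 6) = P(X ≤ 3).
  k=0: C(6,0)·0.907^0·0.093^6 = 0.0000006
  k=1: C(6,1)·0.907^1·0.093^5 = 0.0000379
  k=2: C(6,2)·0.907^2·0.093^4 = 0.0009231
  k=3: C(6,3)·0.907^3·0.093^3 = 0.0120033
P(X ≤ 3) = 0.0129649

0.01296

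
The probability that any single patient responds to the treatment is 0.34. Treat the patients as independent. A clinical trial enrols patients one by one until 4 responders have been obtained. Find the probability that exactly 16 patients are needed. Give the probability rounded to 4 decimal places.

Y = trial on which the fourth success occurs; negative binomial, r=4, p=0.34.
P(Y=16) = C(15,3) · p^4 · (1−p)^12
= 455 · 0.013363 · 0.0068317 = 0.041539

0.0415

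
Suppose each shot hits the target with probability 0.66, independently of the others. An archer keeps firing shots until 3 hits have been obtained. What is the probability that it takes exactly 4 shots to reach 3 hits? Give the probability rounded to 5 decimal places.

0.29325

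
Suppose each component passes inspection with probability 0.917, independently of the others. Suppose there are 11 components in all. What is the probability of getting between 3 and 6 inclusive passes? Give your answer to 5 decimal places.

X ~ Binomial(11, 0.917); P(3 ≤ X ≤ 6) = Σ C(11,k) p^k (1−p)^(11−k) over k:
  k=3: C(11,3)·0.917^3·0.083^8 = 0.0000003
  k=4: C(11,4)·0.917^4·0.083^7 = 0.0000063
  k=5: C(11,5)·0.917^5·0.083^6 = 0.0000979
  k=6: C(11,6)·0.917^6·0.083^5 = 0.0010821
Total = 0.0011866

0.00119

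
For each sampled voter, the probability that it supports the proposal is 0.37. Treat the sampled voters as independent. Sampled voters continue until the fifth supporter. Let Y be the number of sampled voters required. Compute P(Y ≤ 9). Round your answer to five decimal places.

Finishing within 9 sampled voters ⇔ at least 5 successes in the first 9. With X ~ Binomial(9, 0.37), P(Y ≤ 9) = 1 − P(X ≤ 4).
  k=0: C(9,0)·0.37^0·0.63^9 = 0.0156338
  k=1: C(9,1)·0.37^1·0.63^8 = 0.0826359
  k=2: C(9,2)·0.37^2·0.63^7 = 0.1941287
  k=3: C(9,3)·0.37^3·0.63^6 = 0.2660282
  k=4: C(9,4)·0.37^4·0.63^5 = 0.2343582
1 − 0.7927849 = 0.2072151

0.20722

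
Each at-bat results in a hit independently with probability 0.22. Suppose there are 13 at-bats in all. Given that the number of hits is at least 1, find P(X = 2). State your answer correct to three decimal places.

X ~ Binomial(13, 0.22). Want P(X=2 | X≥1) = P(X=2) / P(X≥1).
P(X=2) = C(13,2)·0.22^2·0.78^11 = 0.24546
P(X≥1) = 1 − 0.03956 = 0.96044
Ratio = 0.24546 / 0.96044 = 0.25557

0.256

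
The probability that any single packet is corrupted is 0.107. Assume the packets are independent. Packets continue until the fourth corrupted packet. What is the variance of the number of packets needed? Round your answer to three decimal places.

311.992

Y = total packets until the fourth success; negative binomial with r=4, p=0.107.
Var(Y) = r(1−p)/p² = 4·0.893 / 0.107² = 311.99231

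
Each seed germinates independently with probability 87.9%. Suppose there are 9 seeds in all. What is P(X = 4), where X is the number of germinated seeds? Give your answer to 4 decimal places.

X ~ Binomial(n=9, p=0.879).
P(X=4) = C(9,4) · p^4 · (1−p)^5
= 126 · 0.59697 · 2.5937e-05 = 0.001951

0.0020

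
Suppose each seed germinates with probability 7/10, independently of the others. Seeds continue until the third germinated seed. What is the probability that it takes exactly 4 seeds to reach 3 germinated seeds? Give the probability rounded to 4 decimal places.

0.3087

Y = trial on which the third success occurs; negative binomial, r=3, p=0.70.
P(Y=4) = C(3,2) · p^3 · (1−p)^1
= 3 · 0.343 · 0.3 = 0.308700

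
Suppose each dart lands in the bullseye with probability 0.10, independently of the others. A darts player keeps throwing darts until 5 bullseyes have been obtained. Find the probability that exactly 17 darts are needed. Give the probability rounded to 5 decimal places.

Y = trial on which the fifth success occurs; negative binomial, r=5, p=0.10.
P(Y=17) = C(16,4) · p^5 · (1−p)^12
= 1820 · 1e-05 · 0.28243 = 0.0051402

0.00514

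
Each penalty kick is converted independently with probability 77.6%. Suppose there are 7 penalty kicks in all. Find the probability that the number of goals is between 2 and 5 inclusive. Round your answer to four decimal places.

0.4875

X ~ Binomial(7, 0.776); P(2 ≤ X ≤ 5) = Σ C(7,k) p^k (1−p)^(7−k) over k:
  k=2: C(7,2)·0.776^2·0.224^5 = 0.007132
  k=3: C(7,3)·0.776^3·0.224^4 = 0.041176
  k=4: C(7,4)·0.776^4·0.224^3 = 0.142646
  k=5: C(7,5)·0.776^5·0.224^2 = 0.296499
Total = 0.487453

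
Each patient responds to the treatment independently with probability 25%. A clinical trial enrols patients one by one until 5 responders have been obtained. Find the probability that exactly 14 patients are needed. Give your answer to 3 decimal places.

0.052

Y = trial on which the fifth success occurs; negative binomial, r=5, p=0.25.
P(Y=14) = C(13,4) · p^5 · (1−p)^9
= 715 · 0.00097656 · 0.075085 = 0.05243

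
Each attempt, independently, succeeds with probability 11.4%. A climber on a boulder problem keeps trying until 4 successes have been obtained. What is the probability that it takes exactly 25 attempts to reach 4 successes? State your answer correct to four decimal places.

0.0269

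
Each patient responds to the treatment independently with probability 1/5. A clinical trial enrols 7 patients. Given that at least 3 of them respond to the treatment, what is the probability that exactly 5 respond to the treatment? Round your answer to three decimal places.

X ~ Binomial(7, 0.20). Want P(X=5 | X≥3) = P(X=5) / P(X≥3).
P(X=5) = C(7,5)·0.20^5·0.80^2 = 0.00430
P(X≥3) = 1 − 0.20972 − 0.36700 − 0.27525 = 0.14803
Ratio = 0.00430 / 0.14803 = 0.02905

0.029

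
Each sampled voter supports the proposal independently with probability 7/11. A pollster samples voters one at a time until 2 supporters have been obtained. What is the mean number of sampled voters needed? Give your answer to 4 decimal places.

Y = total sampled voters until the second success; negative binomial with r=2, p=0.636364.
E[Y] = r / p = 2 / 0.636364 = 3.142857

3.1429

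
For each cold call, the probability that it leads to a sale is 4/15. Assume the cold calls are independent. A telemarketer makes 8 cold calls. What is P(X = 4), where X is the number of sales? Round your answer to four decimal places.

X ~ Binomial(n=8, p=0.266667).
P(X=4) = C(8,4) · p^4 · (1−p)^4
= 70 · 0.0050568 · 0.2892 = 0.102371

0.1024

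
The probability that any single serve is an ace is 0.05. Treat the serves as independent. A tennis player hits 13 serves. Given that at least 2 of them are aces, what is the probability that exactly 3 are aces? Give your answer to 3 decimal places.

X ~ Binomial(13, 0.05). Want P(X=3 | X≥2) = P(X=3) / P(X≥2).
P(X=3) = C(13,3)·0.05^3·0.95^10 = 0.02140
P(X≥2) = 1 − 0.51334 − 0.35123 = 0.13542
Ratio = 0.02140 / 0.13542 = 0.15806

0.158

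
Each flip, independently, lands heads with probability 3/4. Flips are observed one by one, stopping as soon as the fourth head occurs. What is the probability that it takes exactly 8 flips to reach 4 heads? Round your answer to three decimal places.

0.043

Y = trial on which the fourth success occurs; negative binomial, r=4, p=0.75.
P(Y=8) = C(7,3) · p^4 · (1−p)^4
= 35 · 0.31641 · 0.0039062 = 0.04326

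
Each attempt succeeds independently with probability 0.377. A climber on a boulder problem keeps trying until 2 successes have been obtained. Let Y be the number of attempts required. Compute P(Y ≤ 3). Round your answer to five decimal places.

0.31922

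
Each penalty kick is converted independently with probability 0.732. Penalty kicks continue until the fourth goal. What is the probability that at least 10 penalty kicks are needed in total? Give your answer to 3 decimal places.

0.014

Needing more than 9 penalty kicks ⇔ fewer than 4 successes in the first 9. With X ~ Binomial(9, 0.732), P(Y > 9) = P(X ≤ 3).
  k=0: C(9,0)·0.732^0·0.268^9 = 0.00001
  k=1: C(9,1)·0.732^1·0.268^8 = 0.00018
  k=2: C(9,2)·0.732^2·0.268^7 = 0.00192
  k=3: C(9,3)·0.732^3·0.268^6 = 0.01221
P(X ≤ 3) = 0.01431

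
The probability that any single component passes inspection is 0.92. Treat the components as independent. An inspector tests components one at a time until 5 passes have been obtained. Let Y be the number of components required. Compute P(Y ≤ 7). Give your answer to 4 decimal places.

0.9860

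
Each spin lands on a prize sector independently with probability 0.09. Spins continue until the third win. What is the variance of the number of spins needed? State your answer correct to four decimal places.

Y = total spins until the third success; negative binomial with r=3, p=0.09.
Var(Y) = r(1−p)/p² = 3·0.91 / 0.09² = 337.037037

337.0370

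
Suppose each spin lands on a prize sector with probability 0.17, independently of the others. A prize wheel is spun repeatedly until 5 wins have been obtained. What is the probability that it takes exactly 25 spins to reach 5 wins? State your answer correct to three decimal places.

Y = trial on which the fifth success occurs; negative binomial, r=5, p=0.17.
P(Y=25) = C(24,4) · p^5 · (1−p)^20
= 10626 · 0.00014199 · 0.024075 = 0.03632

0.036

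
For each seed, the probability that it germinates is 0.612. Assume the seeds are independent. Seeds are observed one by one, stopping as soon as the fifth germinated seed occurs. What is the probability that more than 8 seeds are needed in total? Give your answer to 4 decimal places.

Needing more than 8 seeds ⇔ fewer than 5 successes in the first 8. With X ~ Binomial(8, 0.612), P(Y > 8) = P(X ≤ 4).
  k=0: C(8,0)·0.612^0·0.388^8 = 0.000514
  k=1: C(8,1)·0.612^1·0.388^7 = 0.006481
  k=2: C(8,2)·0.612^2·0.388^6 = 0.035781
  k=3: C(8,3)·0.612^3·0.388^5 = 0.112876
  k=4: C(8,4)·0.612^4·0.388^4 = 0.222552
P(X ≤ 4) = 0.378203

0.3782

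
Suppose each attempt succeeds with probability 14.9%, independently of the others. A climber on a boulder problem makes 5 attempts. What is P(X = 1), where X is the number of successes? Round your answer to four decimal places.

X ~ Binomial(n=5, p=0.149).
P(X=1) = C(5,1) · p^1 · (1−p)^4
= 5 · 0.149 · 0.52447 = 0.390728

0.3907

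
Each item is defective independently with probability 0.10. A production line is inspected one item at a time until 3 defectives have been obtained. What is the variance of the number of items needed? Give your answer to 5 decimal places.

Y = total items until the third success; negative binomial with r=3, p=0.10.
Var(Y) = r(1−p)/p² = 3·0.90 / 0.10² = 270.0000000

270.00000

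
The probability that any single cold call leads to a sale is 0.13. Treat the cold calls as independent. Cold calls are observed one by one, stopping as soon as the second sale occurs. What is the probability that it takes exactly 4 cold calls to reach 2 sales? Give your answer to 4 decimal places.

Y = trial on which the second success occurs; negative binomial, r=2, p=0.13.
P(Y=4) = C(3,1) · p^2 · (1−p)^2
= 3 · 0.0169 · 0.7569 = 0.038375

0.0384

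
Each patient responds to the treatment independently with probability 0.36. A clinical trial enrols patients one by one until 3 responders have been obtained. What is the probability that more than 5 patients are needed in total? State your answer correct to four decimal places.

0.7491

Needing more than 5 patients ⇔ fewer than 3 successes in the first 5. With X ~ Binomial(5, 0.36), P(Y > 5) = P(X ≤ 2).
  k=0: C(5,0)·0.36^0·0.64^5 = 0.107374
  k=1: C(5,1)·0.36^1·0.64^4 = 0.301990
  k=2: C(5,2)·0.36^2·0.64^3 = 0.339739
P(X ≤ 2) = 0.749103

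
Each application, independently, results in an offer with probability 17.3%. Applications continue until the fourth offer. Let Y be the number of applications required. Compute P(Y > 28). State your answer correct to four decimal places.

Needing more than 28 applications ⇔ fewer than 4 successes in the first 28. With X ~ Binomial(28, 0.173), P(Y > 28) = P(X ≤ 3).
  k=0: C(28,0)·0.173^0·0.827^28 = 0.004900
  k=1: C(28,1)·0.173^1·0.827^27 = 0.028698
  k=2: C(28,2)·0.173^2·0.827^26 = 0.081045
  k=3: C(28,3)·0.173^3·0.827^25 = 0.146933
P(X ≤ 3) = 0.261576

0.2616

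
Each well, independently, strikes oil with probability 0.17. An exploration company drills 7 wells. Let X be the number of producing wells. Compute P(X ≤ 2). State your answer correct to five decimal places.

X ~ Binomial(7, 0.17); P(X ≤ 2) = Σ C(7,k) p^k (1−p)^(7−k) over k:
  k=0: C(7,0)·0.17^0·0.83^7 = 0.2713605
  k=1: C(7,1)·0.17^1·0.83^6 = 0.3890590
  k=2: C(7,2)·0.17^2·0.83^5 = 0.2390604
Total = 0.8994799

0.89948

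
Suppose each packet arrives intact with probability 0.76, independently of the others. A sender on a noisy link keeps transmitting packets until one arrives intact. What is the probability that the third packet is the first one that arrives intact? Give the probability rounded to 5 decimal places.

Geometric (trials to first success), p = 0.76.
P(Y = 3) = (1−p)^2 · p = 0.0576 · 0.76 = 0.0437760

0.04378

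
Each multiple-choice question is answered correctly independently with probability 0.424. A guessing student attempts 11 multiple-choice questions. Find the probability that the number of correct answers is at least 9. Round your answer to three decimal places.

0.009

X ~ Binomial(11, 0.424); P(X ≥ 9) = Σ C(11,k) p^k (1−p)^(11−k) over k:
  k=9: C(11,9)·0.424^9·0.576^2 = 0.00808
  k=10: C(11,10)·0.424^10·0.576^1 = 0.00119
  k=11: C(11,11)·0.424^11·0.576^0 = 0.00008
Total = 0.00935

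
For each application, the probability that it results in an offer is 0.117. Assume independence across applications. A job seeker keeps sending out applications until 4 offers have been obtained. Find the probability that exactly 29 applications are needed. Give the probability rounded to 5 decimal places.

0.02736

Y = trial on which the fourth success occurs; negative binomial, r=4, p=0.117.
P(Y=29) = C(28,3) · p^4 · (1−p)^25
= 3276 · 0.00018739 · 0.044567 = 0.0273593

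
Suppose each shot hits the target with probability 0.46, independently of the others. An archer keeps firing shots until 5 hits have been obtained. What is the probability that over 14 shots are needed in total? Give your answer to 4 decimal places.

0.1490

Needing more than 14 shots ⇔ fewer than 5 successes in the first 14. With X ~ Binomial(14, 0.46), P(Y > 14) = P(X ≤ 4).
  k=0: C(14,0)·0.46^0·0.54^14 = 0.000179
  k=1: C(14,1)·0.46^1·0.54^13 = 0.002138
  k=2: C(14,2)·0.46^2·0.54^12 = 0.011838
  k=3: C(14,3)·0.46^3·0.54^11 = 0.040337
  k=4: C(14,4)·0.46^4·0.54^10 = 0.094494
P(X ≤ 4) = 0.148986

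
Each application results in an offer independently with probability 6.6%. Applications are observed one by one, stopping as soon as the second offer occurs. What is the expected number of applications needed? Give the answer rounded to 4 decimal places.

30.3030

Y = total applications until the second success; negative binomial with r=2, p=0.066.
E[Y] = r / p = 2 / 0.066 = 30.303030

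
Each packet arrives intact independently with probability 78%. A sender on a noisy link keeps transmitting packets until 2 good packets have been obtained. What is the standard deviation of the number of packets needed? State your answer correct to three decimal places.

0.850

Y = total packets until the second success; negative binomial with r=2, p=0.78.
SD(Y) = √[r(1−p)/p²] = √(0.72321) = 0.85042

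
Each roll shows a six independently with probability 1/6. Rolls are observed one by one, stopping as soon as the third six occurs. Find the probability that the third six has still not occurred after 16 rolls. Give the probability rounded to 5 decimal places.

0.48679

Needing more than 16 rolls ⇔ fewer than 3 successes in the first 16. With X ~ Binomial(16, 0.166667), P(Y > 16) = P(X ≤ 2).
  k=0: C(16,0)·0.166667^0·0.833333^16 = 0.0540879
  k=1: C(16,1)·0.166667^1·0.833333^15 = 0.1730813
  k=2: C(16,2)·0.166667^2·0.833333^14 = 0.2596219
P(X ≤ 2) = 0.4867910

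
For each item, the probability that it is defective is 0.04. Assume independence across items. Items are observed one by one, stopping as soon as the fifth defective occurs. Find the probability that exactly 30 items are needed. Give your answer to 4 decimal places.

Y = trial on which the fifth success occurs; negative binomial, r=5, p=0.04.
P(Y=30) = C(29,4) · p^5 · (1−p)^25
= 23751 · 1.024e-07 · 0.3604 = 0.000877

0.0009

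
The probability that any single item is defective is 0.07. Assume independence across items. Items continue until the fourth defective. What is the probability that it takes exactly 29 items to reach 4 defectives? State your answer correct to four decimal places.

Y = trial on which the fourth success occurs; negative binomial, r=4, p=0.07.
P(Y=29) = C(28,3) · p^4 · (1−p)^25
= 3276 · 2.401e-05 · 0.16296 = 0.012818

0.0128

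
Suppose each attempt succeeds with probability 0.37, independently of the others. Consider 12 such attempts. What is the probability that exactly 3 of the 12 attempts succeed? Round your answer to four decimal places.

X ~ Binomial(n=12, p=0.37).
P(X=3) = C(12,3) · p^3 · (1−p)^9
= 220 · 0.050653 · 0.015634 = 0.174218

0.1742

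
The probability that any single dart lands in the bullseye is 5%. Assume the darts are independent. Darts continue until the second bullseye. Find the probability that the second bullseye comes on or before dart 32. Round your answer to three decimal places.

0.480

Finishing within 32 darts ⇔ at least 2 successes in the first 32. With X ~ Binomial(32, 0.05), P(Y ≤ 32) = 1 − P(X ≤ 1).
  k=0: C(32,0)·0.05^0·0.95^32 = 0.19371
  k=1: C(32,1)·0.05^1·0.95^31 = 0.32625
1 − 0.51996 = 0.48004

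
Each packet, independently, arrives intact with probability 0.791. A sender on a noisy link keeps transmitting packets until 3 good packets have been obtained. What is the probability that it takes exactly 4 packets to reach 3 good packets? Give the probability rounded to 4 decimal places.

Y = trial on which the third success occurs; negative binomial, r=3, p=0.791.
P(Y=4) = C(3,2) · p^3 · (1−p)^1
= 3 · 0.49491 · 0.209 = 0.310311

0.3103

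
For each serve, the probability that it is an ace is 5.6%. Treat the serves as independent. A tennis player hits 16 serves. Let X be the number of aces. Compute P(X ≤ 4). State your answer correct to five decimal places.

0.99857

X ~ Binomial(16, 0.056); P(X ≤ 4) = Σ C(16,k) p^k (1−p)^(16−k) over k:
  k=0: C(16,0)·0.056^0·0.944^16 = 0.3976966
  k=1: C(16,1)·0.056^1·0.944^15 = 0.3774748
  k=2: C(16,2)·0.056^2·0.944^14 = 0.1679443
  k=3: C(16,3)·0.056^3·0.944^13 = 0.0464930
  k=4: C(16,4)·0.056^4·0.944^12 = 0.0089637
Total = 0.9985724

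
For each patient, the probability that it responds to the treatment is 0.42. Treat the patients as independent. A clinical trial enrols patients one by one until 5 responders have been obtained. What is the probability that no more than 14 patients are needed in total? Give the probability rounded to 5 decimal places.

Finishing within 14 patients ⇔ at least 5 successes in the first 14. With X ~ Binomial(14, 0.42), P(Y ≤ 14) = 1 − P(X ≤ 4).
  k=0: C(14,0)·0.42^0·0.58^14 = 0.0004875
  k=1: C(14,1)·0.42^1·0.58^13 = 0.0049424
  k=2: C(14,2)·0.42^2·0.58^12 = 0.0232635
  k=3: C(14,3)·0.42^3·0.58^11 = 0.0673841
  k=4: C(14,4)·0.42^4·0.58^10 = 0.1341872
1 − 0.2302648 = 0.7697352

0.76974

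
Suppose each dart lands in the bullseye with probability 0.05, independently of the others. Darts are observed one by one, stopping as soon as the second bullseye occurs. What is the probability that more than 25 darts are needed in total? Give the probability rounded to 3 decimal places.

0.642

Needing more than 25 darts ⇔ fewer than 2 successes in the first 25. With X ~ Binomial(25, 0.05), P(Y > 25) = P(X ≤ 1).
  k=0: C(25,0)·0.05^0·0.95^25 = 0.27739
  k=1: C(25,1)·0.05^1·0.95^24 = 0.36499
P(X ≤ 1) = 0.64238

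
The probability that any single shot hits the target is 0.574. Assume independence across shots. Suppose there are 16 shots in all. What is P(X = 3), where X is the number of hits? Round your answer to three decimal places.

0.002

X ~ Binomial(n=16, p=0.574).
P(X=3) = C(16,3) · p^3 · (1−p)^13
= 560 · 0.18912 · 1.5217e-05 = 0.00161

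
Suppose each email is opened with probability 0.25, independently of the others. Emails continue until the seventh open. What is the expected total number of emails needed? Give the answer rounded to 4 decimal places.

Y = total emails until the seventh success; negative binomial with r=7, p=0.25.
E[Y] = r / p = 7 / 0.25 = 28.000000

28.0000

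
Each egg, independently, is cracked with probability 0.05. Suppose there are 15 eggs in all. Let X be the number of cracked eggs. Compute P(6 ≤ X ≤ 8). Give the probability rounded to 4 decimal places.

0.0001

X ~ Binomial(15, 0.05); P(6 ≤ X ≤ 8) = Σ C(15,k) p^k (1−p)^(15−k) over k:
  k=6: C(15,6)·0.05^6·0.95^9 = 0.000049
  k=7: C(15,7)·0.05^7·0.95^8 = 0.000003
  k=8: C(15,8)·0.05^8·0.95^7 = 0.000000
Total = 0.000053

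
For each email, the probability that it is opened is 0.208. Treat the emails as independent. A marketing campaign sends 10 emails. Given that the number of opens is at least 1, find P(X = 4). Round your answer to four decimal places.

X ~ Binomial(10, 0.208). Want P(X=4 | X≥1) = P(X=4) / P(X≥1).
P(X=4) = C(10,4)·0.208^4·0.792^6 = 0.097012
P(X≥1) = 1 − 0.097107 = 0.902893
Ratio = 0.097012 / 0.902893 = 0.107445

0.1074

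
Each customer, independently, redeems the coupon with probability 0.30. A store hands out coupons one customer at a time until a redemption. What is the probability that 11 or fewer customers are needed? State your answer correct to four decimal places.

Y = number of customers to the first success; geometric, p = 0.30.
P(Y ≤ 11) = 1 − (1−p)^11 = 1 − 0.019773 = 0.980227

0.9802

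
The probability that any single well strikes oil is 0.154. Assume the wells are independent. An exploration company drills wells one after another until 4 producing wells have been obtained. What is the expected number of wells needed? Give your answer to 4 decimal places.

25.9740

Y = total wells until the fourth success; negative binomial with r=4, p=0.154.
E[Y] = r / p = 4 / 0.154 = 25.974026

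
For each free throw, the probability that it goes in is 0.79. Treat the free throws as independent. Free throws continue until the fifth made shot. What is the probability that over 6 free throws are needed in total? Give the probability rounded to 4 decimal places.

Needing more than 6 free throws ⇔ fewer than 5 successes in the first 6. With X ~ Binomial(6, 0.79), P(Y > 6) = P(X ≤ 4).
  k=0: C(6,0)·0.79^0·0.21^6 = 0.000086
  k=1: C(6,1)·0.79^1·0.21^5 = 0.001936
  k=2: C(6,2)·0.79^2·0.21^4 = 0.018206
  k=3: C(6,3)·0.79^3·0.21^3 = 0.091321
  k=4: C(6,4)·0.79^4·0.21^2 = 0.257655
P(X ≤ 4) = 0.369203

0.3692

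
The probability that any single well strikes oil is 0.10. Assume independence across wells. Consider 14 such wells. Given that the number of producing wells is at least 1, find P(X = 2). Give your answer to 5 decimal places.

0.33325

X ~ Binomial(14, 0.10). Want P(X=2 | X≥1) = P(X=2) / P(X≥1).
P(X=2) = C(14,2)·0.10^2·0.90^12 = 0.2570109
P(X≥1) = 1 − 0.2287679 = 0.7712321
Ratio = 0.2570109 / 0.7712321 = 0.3332471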